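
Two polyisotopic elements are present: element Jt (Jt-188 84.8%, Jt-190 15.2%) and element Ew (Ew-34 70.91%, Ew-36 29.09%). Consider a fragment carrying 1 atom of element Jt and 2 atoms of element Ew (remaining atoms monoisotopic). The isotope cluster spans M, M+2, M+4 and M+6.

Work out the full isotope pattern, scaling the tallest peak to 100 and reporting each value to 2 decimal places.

Element Jt pattern (n=1): 0.8480 : 0.1520
Element Ew pattern (n=2): 0.50282281 : 0.41255438 : 0.08462281
Convolve the two distributions (both contribute in 2-u steps):
  M: 0.8480×0.50282281 = 0.426394
  M+2: 0.8480×0.41255438 + 0.1520×0.50282281 = 0.426275
  M+4: 0.8480×0.08462281 + 0.1520×0.41255438 = 0.134468
  M+6: 0.1520×0.08462281 = 0.012863
Scale to base peak (0.426394) = 100: 100.00 : 99.97 : 31.54 : 3.02

100.00 : 99.97 : 31.54 : 3.02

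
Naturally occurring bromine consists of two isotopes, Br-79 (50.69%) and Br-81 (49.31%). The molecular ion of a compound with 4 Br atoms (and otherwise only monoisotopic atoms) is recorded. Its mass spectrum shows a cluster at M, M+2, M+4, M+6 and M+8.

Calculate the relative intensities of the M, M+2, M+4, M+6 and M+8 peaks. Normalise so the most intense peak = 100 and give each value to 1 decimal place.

17.6 : 68.5 : 100.0 : 64.9 : 15.8

Expanding (0.5069 + 0.4931)^4:
P(M) = 0.5069^4 = 0.066022
P(M+2) = 4 × 0.5069^3 × 0.4931^1 = 0.256899
P(M+4) = 6 × 0.5069^2 × 0.4931^2 = 0.374857
P(M+6) = 4 × 0.5069^1 × 0.4931^3 = 0.243101
P(M+8) = 0.4931^4 = 0.059121
The M+4 peak is largest (0.374857); scaling to 100 gives 17.6 : 68.5 : 100.0 : 64.9 : 15.8.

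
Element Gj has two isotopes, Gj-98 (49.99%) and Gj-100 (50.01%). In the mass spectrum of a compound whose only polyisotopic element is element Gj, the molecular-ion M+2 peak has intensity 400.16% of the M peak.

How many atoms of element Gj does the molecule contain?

4

With n Gj atoms, P(M+2)/P(M) = C(n,1)·p^(n−1)q / p^n = n·q/p = n · 0.5001/0.4999.
n = 4.0016 × 0.4999/0.5001 = 4.00 ≈ 4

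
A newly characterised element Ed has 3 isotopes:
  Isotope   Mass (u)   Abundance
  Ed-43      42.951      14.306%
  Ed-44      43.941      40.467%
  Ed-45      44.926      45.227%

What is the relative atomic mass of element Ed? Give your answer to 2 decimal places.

The abundance-weighted mean is 0.14306 × 42.951 + 0.40467 × 43.941 + 0.45227 × 44.926
= 6.1446 + 17.7816 + 20.3187 = 44.2449 u

44.24 u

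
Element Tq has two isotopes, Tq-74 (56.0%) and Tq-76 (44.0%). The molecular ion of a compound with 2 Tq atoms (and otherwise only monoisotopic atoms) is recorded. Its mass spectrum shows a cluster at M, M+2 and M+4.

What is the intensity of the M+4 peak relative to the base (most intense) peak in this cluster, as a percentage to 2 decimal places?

(0.560 + 0.440)^2 gives M 0.3136, M+2 0.4928, M+4 0.1936; the largest is M+2.
P(M+2) = C(2,1) × 0.560^1 × 0.440^1 = 2 × 0.5600 × 0.4400 = 0.492800 (base)
P(M+4) = C(2,2) × 0.560^0 × 0.440^2 = 1 × 1.0000 × 0.1936 = 0.193600
Relative intensity = 0.193600 / 0.492800 × 100 = 39.29

39.29%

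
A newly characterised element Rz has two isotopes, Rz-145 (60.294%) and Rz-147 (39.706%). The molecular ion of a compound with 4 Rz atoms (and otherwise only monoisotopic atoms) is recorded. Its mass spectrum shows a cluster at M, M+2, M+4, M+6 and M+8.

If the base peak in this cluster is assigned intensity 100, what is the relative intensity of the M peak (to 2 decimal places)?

Term probabilities: M 0.1322, M+2 0.3481, M+4 0.3439, M+6 0.1510, M+8 0.0249. Base peak = M+2.
P(M+2) = C(4,1) × 0.60294^3 × 0.39706^1 = 4 × 0.21919078 × 0.39706 = 0.348128 (base)
P(M) = C(4,0) × 0.60294^4 × 0.39706^0 = 1 × 0.13215889 × 1.0000 = 0.132159
Relative intensity = 0.132159 / 0.348128 × 100 = 37.96

37.96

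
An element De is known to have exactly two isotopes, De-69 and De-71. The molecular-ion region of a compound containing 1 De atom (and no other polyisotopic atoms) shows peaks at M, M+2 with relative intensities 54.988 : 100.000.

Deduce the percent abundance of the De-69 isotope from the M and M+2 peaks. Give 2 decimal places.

Let p = fractional abundance of De-69. I(M+2)/I(M) = [C(1,1)·p^0·(1−p)] / p^1 = 1·(1−p)/p = 100.000/54.988 = 1.8186
(1−p)/p = 1.8186/1 = 1.8186  ⇒  p = 1/(1 + 1.8186) = 0.3548
De-69: 35.48%, De-71: 64.52%.

35.48%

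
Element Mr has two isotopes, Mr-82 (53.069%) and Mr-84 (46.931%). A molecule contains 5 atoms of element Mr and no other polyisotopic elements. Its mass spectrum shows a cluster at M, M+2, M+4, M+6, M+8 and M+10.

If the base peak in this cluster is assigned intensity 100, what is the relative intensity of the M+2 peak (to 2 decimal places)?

(0.53069 + 0.46931)^5 gives M 0.0421, M+2 0.1861, M+4 0.3292, M+6 0.2911, M+8 0.1287, M+10 0.0228; the largest is M+4.
P(M+4) = C(5,2) × 0.53069^3 × 0.46931^2 = 10 × 0.14945922 × 0.22025188 = 0.329187 (base)
P(M+2) = C(5,1) × 0.53069^4 × 0.46931^1 = 5 × 0.07931651 × 0.46931 = 0.186120
Relative intensity = 0.186120 / 0.329187 × 100 = 56.54

56.54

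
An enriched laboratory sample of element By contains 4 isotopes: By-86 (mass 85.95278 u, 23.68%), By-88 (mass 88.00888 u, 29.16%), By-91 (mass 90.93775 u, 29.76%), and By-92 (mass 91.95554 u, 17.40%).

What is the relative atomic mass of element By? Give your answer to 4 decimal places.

89.0803 u

Average mass = Σ (abundance × isotope mass) = 0.2368 × 85.95278 + 0.2916 × 88.00888 + 0.2976 × 90.93775 + 0.1740 × 91.95554
= 20.353618 + 25.663389 + 27.063074 + 16.000264 = 89.080345 u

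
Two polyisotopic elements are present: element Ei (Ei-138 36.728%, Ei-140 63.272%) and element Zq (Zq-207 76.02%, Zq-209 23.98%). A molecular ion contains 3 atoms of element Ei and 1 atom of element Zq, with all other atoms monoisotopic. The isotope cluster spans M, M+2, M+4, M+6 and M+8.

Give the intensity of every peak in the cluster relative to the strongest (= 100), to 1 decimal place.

9.5 : 52.1 : 100.0 : 75.2 : 15.3

Element Ei pattern (n=3): 0.04954409 : 0.25605153 : 0.44110467 : 0.25329971
Element Zq pattern (n=1): 0.7602 : 0.2398
Convolve the two distributions (both contribute in 2-u steps):
  M: 0.04954409×0.7602 = 0.037663
  M+2: 0.04954409×0.2398 + 0.25605153×0.7602 = 0.206531
  M+4: 0.25605153×0.2398 + 0.44110467×0.7602 = 0.396729
  M+6: 0.44110467×0.2398 + 0.25329971×0.7602 = 0.298335
  M+8: 0.25329971×0.2398 = 0.060741
Scale to base peak (0.396729) = 100: 9.5 : 52.1 : 100.0 : 75.2 : 15.3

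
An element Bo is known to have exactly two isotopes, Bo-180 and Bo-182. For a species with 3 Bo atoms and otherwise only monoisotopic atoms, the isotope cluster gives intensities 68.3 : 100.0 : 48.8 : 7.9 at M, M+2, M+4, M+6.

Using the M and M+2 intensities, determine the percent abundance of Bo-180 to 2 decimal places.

Let p = fractional abundance of Bo-180. I(M+2)/I(M) = [C(3,1)·p^2·(1−p)] / p^3 = 3·(1−p)/p = 100.0/68.3 = 1.4641
(1−p)/p = 1.4641/3 = 0.4880  ⇒  p = 1/(1 + 0.4880) = 0.6720
Bo-180: 67.20%, Bo-182: 32.80%.

67.20%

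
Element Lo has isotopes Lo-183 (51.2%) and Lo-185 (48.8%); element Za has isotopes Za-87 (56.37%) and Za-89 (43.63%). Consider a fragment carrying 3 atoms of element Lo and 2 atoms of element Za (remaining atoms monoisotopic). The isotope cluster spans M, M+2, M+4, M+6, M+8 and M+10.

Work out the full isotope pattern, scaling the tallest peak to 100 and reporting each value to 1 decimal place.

12.9 : 56.9 : 100.0 : 87.7 : 38.4 : 6.7

Element Lo pattern (n=3): 0.13421773 : 0.38377882 : 0.36578918 : 0.11621427
Element Za pattern (n=2): 0.31775769 : 0.49188462 : 0.19035769
Convolve the two distributions (both contribute in 2-u steps):
  M: 0.13421773×0.31775769 = 0.042649
  M+2: 0.13421773×0.49188462 + 0.38377882×0.31775769 = 0.187968
  M+4: 0.13421773×0.19035769 + 0.38377882×0.49188462 + 0.36578918×0.31775769 = 0.330557
  M+6: 0.38377882×0.19035769 + 0.36578918×0.49188462 + 0.11621427×0.31775769 = 0.289909
  M+8: 0.36578918×0.19035769 + 0.11621427×0.49188462 = 0.126795
  M+10: 0.11621427×0.19035769 = 0.022122
Scale to base peak (0.330557) = 100: 12.9 : 56.9 : 100.0 : 87.7 : 38.4 : 6.7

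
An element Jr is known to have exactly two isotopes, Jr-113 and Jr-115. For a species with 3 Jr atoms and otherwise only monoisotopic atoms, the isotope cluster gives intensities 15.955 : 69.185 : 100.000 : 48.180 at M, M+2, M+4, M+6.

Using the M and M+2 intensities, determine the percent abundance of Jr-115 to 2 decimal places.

59.11%

Let p = fractional abundance of Jr-113. I(M+2)/I(M) = [C(3,1)·p^2·(1−p)] / p^3 = 3·(1−p)/p = 69.185/15.955 = 4.3363
(1−p)/p = 4.3363/3 = 1.4454  ⇒  p = 1/(1 + 1.4454) = 0.4089
Jr-113: 40.89%, Jr-115: 59.11%.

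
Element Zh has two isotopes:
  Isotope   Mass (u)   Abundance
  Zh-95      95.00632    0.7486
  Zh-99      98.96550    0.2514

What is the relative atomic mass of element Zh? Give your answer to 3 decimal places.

96.002 u

The abundance-weighted mean is 0.7486 × 95.00632 + 0.2514 × 98.96550
= 71.121731 + 24.879927 = 96.001658 u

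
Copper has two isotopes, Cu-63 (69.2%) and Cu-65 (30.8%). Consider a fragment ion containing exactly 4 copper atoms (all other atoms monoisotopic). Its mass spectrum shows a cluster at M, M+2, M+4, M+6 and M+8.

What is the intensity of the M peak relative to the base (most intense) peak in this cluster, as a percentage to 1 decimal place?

Binomial terms of (0.692 + 0.308)^4: M 0.2293, M+2 0.4083, M+4 0.2726, M+6 0.0809, M+8 0.0090 → M+2 is the base peak.
P(M+2) = C(4,1) × 0.692^3 × 0.308^1 = 4 × 0.33137389 × 0.3080 = 0.408253 (base)
P(M) = C(4,0) × 0.692^4 × 0.308^0 = 1 × 0.22931073 × 1.0000 = 0.229311
Relative intensity = 0.229311 / 0.408253 × 100 = 56.2

56.2%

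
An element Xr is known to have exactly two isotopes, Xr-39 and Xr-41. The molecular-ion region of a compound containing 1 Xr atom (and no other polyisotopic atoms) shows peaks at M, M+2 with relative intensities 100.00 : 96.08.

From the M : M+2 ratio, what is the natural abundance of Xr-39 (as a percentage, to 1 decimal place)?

51.0%

Let p = fractional abundance of Xr-39. I(M+2)/I(M) = [C(1,1)·p^0·(1−p)] / p^1 = 1·(1−p)/p = 96.08/100.00 = 0.9608
(1−p)/p = 0.9608/1 = 0.9608  ⇒  p = 1/(1 + 0.9608) = 0.5100
Xr-39: 51.0%, Xr-41: 49.0%.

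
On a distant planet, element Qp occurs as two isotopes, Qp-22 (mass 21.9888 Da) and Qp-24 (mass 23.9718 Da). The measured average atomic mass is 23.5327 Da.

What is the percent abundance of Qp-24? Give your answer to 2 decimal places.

Let x be the fractional abundance of Qp-22; then Qp-24 has abundance 1 − x.
21.9888·x + 23.9718·(1 − x) = 23.5327
(21.9888 − 23.9718)·x = 23.5327 − 23.9718
x = -0.4391 / -1.9830 = 0.22143 → 22.14% Qp-22, 77.86% Qp-24.

77.86%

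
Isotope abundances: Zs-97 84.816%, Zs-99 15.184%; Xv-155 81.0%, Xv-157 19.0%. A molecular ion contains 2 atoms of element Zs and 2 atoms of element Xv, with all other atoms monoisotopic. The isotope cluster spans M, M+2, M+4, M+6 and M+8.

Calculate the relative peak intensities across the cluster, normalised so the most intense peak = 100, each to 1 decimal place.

100.0 : 82.7 : 25.5 : 3.5 : 0.2

Element Zs pattern (n=2): 0.71937539 : 0.25756923 : 0.02305539
Element Xv pattern (n=2): 0.6561 : 0.3078 : 0.0361
Convolve the two distributions (both contribute in 2-u steps):
  M: 0.71937539×0.6561 = 0.471982
  M+2: 0.71937539×0.3078 + 0.25756923×0.6561 = 0.390415
  M+4: 0.71937539×0.0361 + 0.25756923×0.3078 + 0.02305539×0.6561 = 0.120376
  M+6: 0.25756923×0.0361 + 0.02305539×0.3078 = 0.016395
  M+8: 0.02305539×0.0361 = 0.000832
Scale to base peak (0.471982) = 100: 100.0 : 82.7 : 25.5 : 3.5 : 0.2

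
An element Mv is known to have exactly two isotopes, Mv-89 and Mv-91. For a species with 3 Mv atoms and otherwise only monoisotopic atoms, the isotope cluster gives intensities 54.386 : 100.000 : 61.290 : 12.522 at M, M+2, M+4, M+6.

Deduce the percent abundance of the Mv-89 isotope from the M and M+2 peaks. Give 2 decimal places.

62.00%

Write p for the Mv-89 fraction. I(M+2)/I(M) = [C(3,1)·p^2·(1−p)] / p^3 = 3·(1−p)/p = 100.000/54.386 = 1.8387
(1−p)/p = 1.8387/3 = 0.6129  ⇒  p = 1/(1 + 0.6129) = 0.6200
Mv-89: 62.00%, Mv-91: 38.00%.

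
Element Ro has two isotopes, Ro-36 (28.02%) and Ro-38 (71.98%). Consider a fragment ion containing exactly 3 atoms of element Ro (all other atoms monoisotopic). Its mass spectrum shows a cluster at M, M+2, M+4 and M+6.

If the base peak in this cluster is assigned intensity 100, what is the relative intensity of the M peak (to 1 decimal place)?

(0.2802 + 0.7198)^3 gives M 0.0220, M+2 0.1695, M+4 0.4355, M+6 0.3729; the largest is M+4.
P(M+4) = C(3,2) × 0.2802^1 × 0.7198^2 = 3 × 0.2802 × 0.51811204 = 0.435525 (base)
P(M) = C(3,0) × 0.2802^3 × 0.7198^0 = 1 × 0.02199907 × 1.0000 = 0.021999
Relative intensity = 0.021999 / 0.435525 × 100 = 5.1

5.1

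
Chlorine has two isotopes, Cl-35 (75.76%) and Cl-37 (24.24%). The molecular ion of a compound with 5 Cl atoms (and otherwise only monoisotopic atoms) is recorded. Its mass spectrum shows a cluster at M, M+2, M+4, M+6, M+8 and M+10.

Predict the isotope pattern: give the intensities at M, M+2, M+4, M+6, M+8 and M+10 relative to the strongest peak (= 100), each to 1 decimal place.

Each Cl atom is independently Cl-35 (p = 0.7576) or Cl-37 (q = 0.2424); the cluster is the binomial expansion (p + q)^5.
P(M) = 0.7576^5 = 0.249574
P(M+2) = 5 × 0.7576^4 × 0.2424^1 = 0.399266
P(M+4) = 10 × 0.7576^3 × 0.2424^2 = 0.255497
P(M+6) = 10 × 0.7576^2 × 0.2424^3 = 0.081748
P(M+8) = 5 × 0.7576^1 × 0.2424^4 = 0.013078
P(M+10) = 0.2424^5 = 0.000837
The M+2 peak is largest (0.399266); scaling to 100 gives 62.5 : 100.0 : 64.0 : 20.5 : 3.3 : 0.2.

62.5 : 100.0 : 64.0 : 20.5 : 3.3 : 0.2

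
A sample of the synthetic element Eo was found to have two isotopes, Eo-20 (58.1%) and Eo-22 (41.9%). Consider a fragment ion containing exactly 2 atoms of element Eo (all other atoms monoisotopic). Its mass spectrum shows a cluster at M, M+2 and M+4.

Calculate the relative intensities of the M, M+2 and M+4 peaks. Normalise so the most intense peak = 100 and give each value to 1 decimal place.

69.3 : 100.0 : 36.1

The 2 Eo atoms are independent, so intensities follow the terms of (0.581 + 0.419)^2.
P(M) = 0.581^2 = 0.337561
P(M+2) = 2 × 0.581^1 × 0.419^1 = 0.486878
P(M+4) = 0.419^2 = 0.175561
The M+2 peak is largest (0.486878); scaling to 100 gives 69.3 : 100.0 : 36.1.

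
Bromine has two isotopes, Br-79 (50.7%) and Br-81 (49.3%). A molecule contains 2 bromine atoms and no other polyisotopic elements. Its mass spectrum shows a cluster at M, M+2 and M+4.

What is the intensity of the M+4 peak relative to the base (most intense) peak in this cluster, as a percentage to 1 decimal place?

Term probabilities: M 0.2570, M+2 0.4999, M+4 0.2430. Base peak = M+2.
P(M+2) = C(2,1) × 0.507^1 × 0.493^1 = 2 × 0.5070 × 0.4930 = 0.499902 (base)
P(M+4) = C(2,2) × 0.507^0 × 0.493^2 = 1 × 1.0000 × 0.243049 = 0.243049
Relative intensity = 0.243049 / 0.499902 × 100 = 48.6

48.6%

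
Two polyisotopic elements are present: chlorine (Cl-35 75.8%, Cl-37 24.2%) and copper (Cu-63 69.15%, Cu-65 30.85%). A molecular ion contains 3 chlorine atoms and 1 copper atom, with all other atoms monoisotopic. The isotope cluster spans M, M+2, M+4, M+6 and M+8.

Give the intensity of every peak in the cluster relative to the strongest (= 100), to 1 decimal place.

71.2 : 100.0 : 52.2 : 12.0 : 1.0

Chlorine pattern (n=3): 0.43551951 : 0.41713346 : 0.13317454 : 0.01417249
Copper pattern (n=1): 0.6915 : 0.3085
Convolve the two distributions (both contribute in 2-u steps):
  M: 0.43551951×0.6915 = 0.301162
  M+2: 0.43551951×0.3085 + 0.41713346×0.6915 = 0.422806
  M+4: 0.41713346×0.3085 + 0.13317454×0.6915 = 0.220776
  M+6: 0.13317454×0.3085 + 0.01417249×0.6915 = 0.050885
  M+8: 0.01417249×0.3085 = 0.004372
Scale to base peak (0.422806) = 100: 71.2 : 100.0 : 52.2 : 12.0 : 1.0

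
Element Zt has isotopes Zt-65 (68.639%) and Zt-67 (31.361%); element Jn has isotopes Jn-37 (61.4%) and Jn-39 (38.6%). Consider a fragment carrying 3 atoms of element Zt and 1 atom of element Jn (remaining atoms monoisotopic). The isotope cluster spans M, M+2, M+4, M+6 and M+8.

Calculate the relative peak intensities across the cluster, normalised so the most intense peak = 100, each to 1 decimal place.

50.0 : 100.0 : 74.4 : 24.5 : 3.0

Element Zt pattern (n=3): 0.32337977 : 0.4432544 : 0.20252191 : 0.03084393
Element Jn pattern (n=1): 0.6140 : 0.3860
Convolve the two distributions (both contribute in 2-u steps):
  M: 0.32337977×0.6140 = 0.198555
  M+2: 0.32337977×0.3860 + 0.4432544×0.6140 = 0.396983
  M+4: 0.4432544×0.3860 + 0.20252191×0.6140 = 0.295445
  M+6: 0.20252191×0.3860 + 0.03084393×0.6140 = 0.097112
  M+8: 0.03084393×0.3860 = 0.011906
Scale to base peak (0.396983) = 100: 50.0 : 100.0 : 74.4 : 24.5 : 3.0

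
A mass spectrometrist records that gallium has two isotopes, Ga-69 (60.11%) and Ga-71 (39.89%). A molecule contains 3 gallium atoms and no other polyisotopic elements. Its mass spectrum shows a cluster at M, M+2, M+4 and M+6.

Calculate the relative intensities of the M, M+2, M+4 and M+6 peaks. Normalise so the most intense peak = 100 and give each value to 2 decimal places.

50.23 : 100.00 : 66.36 : 14.68

Expanding (0.6011 + 0.3989)^3:
P(M) = 0.6011^3 = 0.217190
P(M+2) = 3 × 0.6011^2 × 0.3989^1 = 0.432393
P(M+4) = 3 × 0.6011^1 × 0.3989^2 = 0.286943
P(M+6) = 0.3989^3 = 0.063473
The M+2 peak is largest (0.432393); scaling to 100 gives 50.23 : 100.00 : 66.36 : 14.68.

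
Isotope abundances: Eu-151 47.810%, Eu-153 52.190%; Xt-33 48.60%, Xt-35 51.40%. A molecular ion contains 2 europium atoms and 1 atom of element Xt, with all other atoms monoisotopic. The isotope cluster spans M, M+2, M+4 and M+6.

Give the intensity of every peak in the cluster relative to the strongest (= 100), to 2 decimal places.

Europium pattern (n=2): 0.22857961 : 0.49904078 : 0.27237961
Element Xt pattern (n=1): 0.4860 : 0.5140
Convolve the two distributions (both contribute in 2-u steps):
  M: 0.22857961×0.4860 = 0.111090
  M+2: 0.22857961×0.5140 + 0.49904078×0.4860 = 0.360024
  M+4: 0.49904078×0.5140 + 0.27237961×0.4860 = 0.388883
  M+6: 0.27237961×0.5140 = 0.140003
Scale to base peak (0.388883) = 100: 28.57 : 92.58 : 100.00 : 36.00

28.57 : 92.58 : 100.00 : 36.00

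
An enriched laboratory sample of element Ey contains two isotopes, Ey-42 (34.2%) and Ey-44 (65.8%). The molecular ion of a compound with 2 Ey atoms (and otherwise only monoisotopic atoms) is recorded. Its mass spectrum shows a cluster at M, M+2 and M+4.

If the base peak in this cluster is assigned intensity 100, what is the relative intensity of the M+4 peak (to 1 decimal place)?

96.2

Binomial terms of (0.342 + 0.658)^2: M 0.1170, M+2 0.4501, M+4 0.4330 → M+2 is the base peak.
P(M+2) = C(2,1) × 0.342^1 × 0.658^1 = 2 × 0.3420 × 0.6580 = 0.450072 (base)
P(M+4) = C(2,2) × 0.342^0 × 0.658^2 = 1 × 1.0000 × 0.432964 = 0.432964
Relative intensity = 0.432964 / 0.450072 × 100 = 96.2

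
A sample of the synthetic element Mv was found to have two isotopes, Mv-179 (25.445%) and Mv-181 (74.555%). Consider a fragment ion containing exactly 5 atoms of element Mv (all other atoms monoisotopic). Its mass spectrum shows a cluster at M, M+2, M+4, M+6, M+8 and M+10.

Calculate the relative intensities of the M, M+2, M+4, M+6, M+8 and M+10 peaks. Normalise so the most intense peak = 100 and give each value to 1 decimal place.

Expanding (0.25445 + 0.74555)^5:
P(M) = 0.25445^5 = 0.001067
P(M+2) = 5 × 0.25445^4 × 0.74555^1 = 0.015626
P(M+4) = 10 × 0.25445^3 × 0.74555^2 = 0.091572
P(M+6) = 10 × 0.25445^2 × 0.74555^3 = 0.268309
P(M+8) = 5 × 0.25445^1 × 0.74555^4 = 0.393079
P(M+10) = 0.74555^5 = 0.230348
The M+8 peak is largest (0.393079); scaling to 100 gives 0.3 : 4.0 : 23.3 : 68.3 : 100.0 : 58.6.

0.3 : 4.0 : 23.3 : 68.3 : 100.0 : 58.6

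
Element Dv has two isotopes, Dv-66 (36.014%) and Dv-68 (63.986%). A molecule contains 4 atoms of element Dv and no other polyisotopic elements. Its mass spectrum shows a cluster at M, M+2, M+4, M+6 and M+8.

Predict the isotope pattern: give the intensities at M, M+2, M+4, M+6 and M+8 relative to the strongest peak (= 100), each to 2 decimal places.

Each Dv atom is independently Dv-66 (p = 0.36014) or Dv-68 (q = 0.63986); the cluster is the binomial expansion (p + q)^4.
P(M) = 0.36014^4 = 0.016822
P(M+2) = 4 × 0.36014^3 × 0.63986^1 = 0.119553
P(M+4) = 6 × 0.36014^2 × 0.63986^2 = 0.318613
P(M+6) = 4 × 0.36014^1 × 0.63986^3 = 0.377386
P(M+8) = 0.63986^4 = 0.167625
The M+6 peak is largest (0.377386); scaling to 100 gives 4.46 : 31.68 : 84.43 : 100.00 : 44.42.

4.46 : 31.68 : 84.43 : 100.00 : 44.42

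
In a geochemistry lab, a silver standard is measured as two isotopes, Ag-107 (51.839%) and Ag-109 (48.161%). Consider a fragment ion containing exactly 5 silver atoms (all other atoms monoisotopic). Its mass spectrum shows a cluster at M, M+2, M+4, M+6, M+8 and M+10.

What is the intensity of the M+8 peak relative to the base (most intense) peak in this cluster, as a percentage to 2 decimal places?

43.16%

(0.51839 + 0.48161)^5 gives M 0.0374, M+2 0.1739, M+4 0.3231, M+6 0.3002, M+8 0.1394, M+10 0.0259; the largest is M+4.
P(M+4) = C(5,2) × 0.51839^3 × 0.48161^2 = 10 × 0.13930601 × 0.23194819 = 0.323118 (base)
P(M+8) = C(5,4) × 0.51839^1 × 0.48161^4 = 5 × 0.51839 × 0.05379996 = 0.139447
Relative intensity = 0.139447 / 0.323118 × 100 = 43.16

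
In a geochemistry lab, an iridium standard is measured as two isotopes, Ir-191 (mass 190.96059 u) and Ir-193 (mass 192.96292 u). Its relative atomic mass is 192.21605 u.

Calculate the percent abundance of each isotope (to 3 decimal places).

Ir-191: 37.300%, Ir-193: 62.700%

Writing the weighted mean with unknown fraction x of Ir-191:
190.96059·x + 192.96292·(1 − x) = 192.21605
(190.96059 − 192.96292)·x = 192.21605 − 192.96292
x = -0.74687 / -2.00233 = 0.37300 → 37.300% Ir-191, 62.700% Ir-193.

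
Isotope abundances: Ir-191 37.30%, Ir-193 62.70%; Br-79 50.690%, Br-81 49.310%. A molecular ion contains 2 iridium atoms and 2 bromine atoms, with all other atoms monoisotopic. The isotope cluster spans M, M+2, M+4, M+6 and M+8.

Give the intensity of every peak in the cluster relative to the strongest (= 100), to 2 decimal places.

Iridium pattern (n=2): 0.139129 : 0.467742 : 0.393129
Bromine pattern (n=2): 0.25694761 : 0.49990478 : 0.24314761
Convolve the two distributions (both contribute in 2-u steps):
  M: 0.139129×0.25694761 = 0.035749
  M+2: 0.139129×0.49990478 + 0.467742×0.25694761 = 0.189736
  M+4: 0.139129×0.24314761 + 0.467742×0.49990478 + 0.393129×0.25694761 = 0.368669
  M+6: 0.467742×0.24314761 + 0.393129×0.49990478 = 0.310257
  M+8: 0.393129×0.24314761 = 0.095588
Scale to base peak (0.368669) = 100: 9.70 : 51.47 : 100.00 : 84.16 : 25.93

9.70 : 51.47 : 100.00 : 84.16 : 25.93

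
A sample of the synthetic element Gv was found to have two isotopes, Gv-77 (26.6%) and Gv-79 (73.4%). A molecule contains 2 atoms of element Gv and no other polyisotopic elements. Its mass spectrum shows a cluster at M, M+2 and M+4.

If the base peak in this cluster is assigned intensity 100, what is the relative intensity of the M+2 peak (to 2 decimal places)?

(0.266 + 0.734)^2 gives M 0.0708, M+2 0.3905, M+4 0.5388; the largest is M+4.
P(M+4) = C(2,2) × 0.266^0 × 0.734^2 = 1 × 1.0000 × 0.538756 = 0.538756 (base)
P(M+2) = C(2,1) × 0.266^1 × 0.734^1 = 2 × 0.2660 × 0.7340 = 0.390488
Relative intensity = 0.390488 / 0.538756 × 100 = 72.48

72.48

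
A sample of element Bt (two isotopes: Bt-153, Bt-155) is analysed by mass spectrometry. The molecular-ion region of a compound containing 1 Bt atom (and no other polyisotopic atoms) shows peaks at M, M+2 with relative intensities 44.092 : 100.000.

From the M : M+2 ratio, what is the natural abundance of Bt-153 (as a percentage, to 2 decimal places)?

30.60%

Let p = fractional abundance of Bt-153. I(M+2)/I(M) = [C(1,1)·p^0·(1−p)] / p^1 = 1·(1−p)/p = 100.000/44.092 = 2.2680
(1−p)/p = 2.2680/1 = 2.2680  ⇒  p = 1/(1 + 2.2680) = 0.3060
Bt-153: 30.60%, Bt-155: 69.40%.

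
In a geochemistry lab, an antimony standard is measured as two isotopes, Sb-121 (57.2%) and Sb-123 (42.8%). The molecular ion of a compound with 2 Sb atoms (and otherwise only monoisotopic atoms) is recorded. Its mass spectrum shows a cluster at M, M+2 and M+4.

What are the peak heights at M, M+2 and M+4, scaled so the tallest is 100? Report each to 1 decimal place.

Each Sb atom is independently Sb-121 (p = 0.572) or Sb-123 (q = 0.428); the cluster is the binomial expansion (p + q)^2.
P(M) = 0.572^2 = 0.327184
P(M+2) = 2 × 0.572^1 × 0.428^1 = 0.489632
P(M+4) = 0.428^2 = 0.183184
The M+2 peak is largest (0.489632); scaling to 100 gives 66.8 : 100.0 : 37.4.

66.8 : 100.0 : 37.4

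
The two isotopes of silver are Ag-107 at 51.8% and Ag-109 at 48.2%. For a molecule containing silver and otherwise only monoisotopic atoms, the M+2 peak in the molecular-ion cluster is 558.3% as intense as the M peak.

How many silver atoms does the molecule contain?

The M+2/M ratio from n Ag atoms is n · q/p = n · 0.482/0.518.
n = 5.583 × 0.518/0.482 = 6.00 ≈ 6

6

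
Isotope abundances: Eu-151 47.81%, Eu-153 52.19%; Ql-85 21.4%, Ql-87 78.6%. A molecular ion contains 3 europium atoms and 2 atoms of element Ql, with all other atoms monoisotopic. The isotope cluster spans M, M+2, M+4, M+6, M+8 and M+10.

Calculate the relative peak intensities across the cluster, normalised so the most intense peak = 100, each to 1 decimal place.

1.4 : 14.8 : 57.3 : 100.0 : 80.5 : 24.5

Europium pattern (n=3): 0.10928391 : 0.3578871 : 0.39067407 : 0.14215492
Element Ql pattern (n=2): 0.045796 : 0.336408 : 0.617796
Convolve the two distributions (both contribute in 2-u steps):
  M: 0.10928391×0.045796 = 0.005005
  M+2: 0.10928391×0.336408 + 0.3578871×0.045796 = 0.053154
  M+4: 0.10928391×0.617796 + 0.3578871×0.336408 + 0.39067407×0.045796 = 0.205803
  M+6: 0.3578871×0.617796 + 0.39067407×0.336408 + 0.14215492×0.045796 = 0.359037
  M+8: 0.39067407×0.617796 + 0.14215492×0.336408 = 0.289179
  M+10: 0.14215492×0.617796 = 0.087823
Scale to base peak (0.359037) = 100: 1.4 : 14.8 : 57.3 : 100.0 : 80.5 : 24.5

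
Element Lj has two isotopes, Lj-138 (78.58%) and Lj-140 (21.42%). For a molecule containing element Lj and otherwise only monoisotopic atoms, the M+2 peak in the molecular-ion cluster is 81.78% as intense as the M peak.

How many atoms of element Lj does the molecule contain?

3

The M+2/M ratio from n Lj atoms is n · q/p = n · 0.2142/0.7858.
n = 0.8178 × 0.7858/0.2142 = 3.00 ≈ 3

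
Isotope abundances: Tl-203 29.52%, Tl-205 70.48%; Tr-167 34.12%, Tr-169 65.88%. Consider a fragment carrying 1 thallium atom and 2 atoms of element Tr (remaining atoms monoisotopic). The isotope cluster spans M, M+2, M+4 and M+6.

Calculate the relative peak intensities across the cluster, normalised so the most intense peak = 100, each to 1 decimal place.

7.7 : 48.3 : 100.0 : 68.7

Thallium pattern (n=1): 0.2952 : 0.7048
Element Tr pattern (n=2): 0.11641744 : 0.44956512 : 0.43401744
Convolve the two distributions (both contribute in 2-u steps):
  M: 0.2952×0.11641744 = 0.034366
  M+2: 0.2952×0.44956512 + 0.7048×0.11641744 = 0.214763
  M+4: 0.2952×0.43401744 + 0.7048×0.44956512 = 0.444975
  M+6: 0.7048×0.43401744 = 0.305895
Scale to base peak (0.444975) = 100: 7.7 : 48.3 : 100.0 : 68.7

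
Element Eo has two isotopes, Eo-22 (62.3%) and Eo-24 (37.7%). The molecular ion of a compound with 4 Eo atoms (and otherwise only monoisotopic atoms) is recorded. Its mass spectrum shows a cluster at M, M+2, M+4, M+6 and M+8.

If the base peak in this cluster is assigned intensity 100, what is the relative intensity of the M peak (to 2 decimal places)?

Term probabilities: M 0.1506, M+2 0.3646, M+4 0.3310, M+6 0.1335, M+8 0.0202. Base peak = M+2.
P(M+2) = C(4,1) × 0.623^3 × 0.377^1 = 4 × 0.24180437 × 0.3770 = 0.364641 (base)
P(M) = C(4,0) × 0.623^4 × 0.377^0 = 1 × 0.15064412 × 1.0000 = 0.150644
Relative intensity = 0.150644 / 0.364641 × 100 = 41.31

41.31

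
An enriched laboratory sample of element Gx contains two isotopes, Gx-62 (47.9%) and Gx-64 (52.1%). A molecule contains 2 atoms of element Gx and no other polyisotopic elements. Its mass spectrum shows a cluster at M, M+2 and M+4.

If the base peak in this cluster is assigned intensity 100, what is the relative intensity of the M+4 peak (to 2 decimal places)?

54.38

(0.479 + 0.521)^2 gives M 0.2294, M+2 0.4991, M+4 0.2714; the largest is M+2.
P(M+2) = C(2,1) × 0.479^1 × 0.521^1 = 2 × 0.4790 × 0.5210 = 0.499118 (base)
P(M+4) = C(2,2) × 0.479^0 × 0.521^2 = 1 × 1.0000 × 0.271441 = 0.271441
Relative intensity = 0.271441 / 0.499118 × 100 = 54.38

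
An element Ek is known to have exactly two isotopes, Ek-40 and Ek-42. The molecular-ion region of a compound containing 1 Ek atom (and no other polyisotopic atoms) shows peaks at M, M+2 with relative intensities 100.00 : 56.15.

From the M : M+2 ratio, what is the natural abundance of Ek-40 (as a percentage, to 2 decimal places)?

64.04%

Write p for the Ek-40 fraction. I(M+2)/I(M) = [C(1,1)·p^0·(1−p)] / p^1 = 1·(1−p)/p = 56.15/100.00 = 0.5615
(1−p)/p = 0.5615/1 = 0.5615  ⇒  p = 1/(1 + 0.5615) = 0.6404
Ek-40: 64.04%, Ek-42: 35.96%.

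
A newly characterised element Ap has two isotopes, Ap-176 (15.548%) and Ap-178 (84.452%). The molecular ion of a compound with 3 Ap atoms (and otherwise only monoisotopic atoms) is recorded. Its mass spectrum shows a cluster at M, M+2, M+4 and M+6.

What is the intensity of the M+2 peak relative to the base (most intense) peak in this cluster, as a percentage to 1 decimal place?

10.2%

Term probabilities: M 0.0038, M+2 0.0612, M+4 0.3327, M+6 0.6023. Base peak = M+6.
P(M+6) = C(3,3) × 0.15548^0 × 0.84452^3 = 1 × 1.0000 × 0.60232351 = 0.602324 (base)
P(M+2) = C(3,1) × 0.15548^2 × 0.84452^1 = 3 × 0.02417403 × 0.84452 = 0.061246
Relative intensity = 0.061246 / 0.602324 × 100 = 10.2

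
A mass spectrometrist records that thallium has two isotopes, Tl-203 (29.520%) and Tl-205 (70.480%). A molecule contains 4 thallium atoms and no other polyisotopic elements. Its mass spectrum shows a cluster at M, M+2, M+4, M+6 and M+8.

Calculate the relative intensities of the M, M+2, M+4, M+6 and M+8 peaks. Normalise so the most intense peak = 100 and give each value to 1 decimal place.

1.8 : 17.5 : 62.8 : 100.0 : 59.7

Each Tl atom is independently Tl-203 (p = 0.29520) or Tl-205 (q = 0.70480); the cluster is the binomial expansion (p + q)^4.
P(M) = 0.29520^4 = 0.007594
P(M+2) = 4 × 0.29520^3 × 0.70480^1 = 0.072523
P(M+4) = 6 × 0.29520^2 × 0.70480^2 = 0.259726
P(M+6) = 4 × 0.29520^1 × 0.70480^3 = 0.413403
P(M+8) = 0.70480^4 = 0.246754
The M+6 peak is largest (0.413403); scaling to 100 gives 1.8 : 17.5 : 62.8 : 100.0 : 59.7.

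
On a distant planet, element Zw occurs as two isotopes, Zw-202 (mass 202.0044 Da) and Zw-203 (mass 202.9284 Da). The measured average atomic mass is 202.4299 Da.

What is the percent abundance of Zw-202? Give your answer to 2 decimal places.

53.95%

Let x be the fractional abundance of Zw-202; then Zw-203 has abundance 1 − x.
202.0044·x + 202.9284·(1 − x) = 202.4299
(202.0044 − 202.9284)·x = 202.4299 − 202.9284
x = -0.4985 / -0.9240 = 0.53950 → 53.95% Zw-202, 46.05% Zw-203.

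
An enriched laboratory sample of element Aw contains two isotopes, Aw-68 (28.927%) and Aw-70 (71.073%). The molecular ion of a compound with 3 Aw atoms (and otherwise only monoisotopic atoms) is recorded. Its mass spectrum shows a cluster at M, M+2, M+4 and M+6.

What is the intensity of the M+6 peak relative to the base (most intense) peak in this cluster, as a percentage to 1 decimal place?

81.9%

Term probabilities: M 0.0242, M+2 0.1784, M+4 0.4384, M+6 0.3590. Base peak = M+4.
P(M+4) = C(3,2) × 0.28927^1 × 0.71073^2 = 3 × 0.28927 × 0.50513713 = 0.438363 (base)
P(M+6) = C(3,3) × 0.28927^0 × 0.71073^3 = 1 × 1.0000 × 0.35901611 = 0.359016
Relative intensity = 0.359016 / 0.438363 × 100 = 81.9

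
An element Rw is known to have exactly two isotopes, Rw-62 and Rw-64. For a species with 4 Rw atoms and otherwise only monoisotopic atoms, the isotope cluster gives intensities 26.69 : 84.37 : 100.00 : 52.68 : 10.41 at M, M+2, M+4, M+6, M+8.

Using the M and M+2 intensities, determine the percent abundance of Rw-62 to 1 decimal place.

55.9%

Write p for the Rw-62 fraction. I(M+2)/I(M) = [C(4,1)·p^3·(1−p)] / p^4 = 4·(1−p)/p = 84.37/26.69 = 3.1611
(1−p)/p = 3.1611/4 = 0.7903  ⇒  p = 1/(1 + 0.7903) = 0.5586
Rw-62: 55.9%, Rw-64: 44.1%.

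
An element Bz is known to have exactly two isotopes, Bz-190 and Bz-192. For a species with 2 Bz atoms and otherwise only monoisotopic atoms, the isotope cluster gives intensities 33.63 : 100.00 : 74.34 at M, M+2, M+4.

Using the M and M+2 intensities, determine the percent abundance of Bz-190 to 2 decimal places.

Let p = fractional abundance of Bz-190. I(M+2)/I(M) = [C(2,1)·p^1·(1−p)] / p^2 = 2·(1−p)/p = 100.00/33.63 = 2.9735
(1−p)/p = 2.9735/2 = 1.4868  ⇒  p = 1/(1 + 1.4868) = 0.4021
Bz-190: 40.21%, Bz-192: 59.79%.

40.21%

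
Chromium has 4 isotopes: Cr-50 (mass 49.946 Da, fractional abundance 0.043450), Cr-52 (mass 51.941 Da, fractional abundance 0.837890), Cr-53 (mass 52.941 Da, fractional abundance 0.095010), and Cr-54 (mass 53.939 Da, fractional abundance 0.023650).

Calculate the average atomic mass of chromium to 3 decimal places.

The abundance-weighted mean is 0.043450 × 49.946 + 0.837890 × 51.941 + 0.095010 × 52.941 + 0.023650 × 53.939
= 2.1702 + 43.5208 + 5.0299 + 1.2757 = 51.9966 Da

51.997 Da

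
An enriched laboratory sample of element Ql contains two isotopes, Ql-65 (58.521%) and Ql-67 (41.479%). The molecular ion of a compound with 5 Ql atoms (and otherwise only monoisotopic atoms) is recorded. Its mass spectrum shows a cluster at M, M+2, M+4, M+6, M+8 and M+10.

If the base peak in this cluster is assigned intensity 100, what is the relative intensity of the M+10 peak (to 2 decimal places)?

3.56

(0.58521 + 0.41479)^5 gives M 0.0686, M+2 0.2432, M+4 0.3448, M+6 0.2444, M+8 0.0866, M+10 0.0123; the largest is M+4.
P(M+4) = C(5,2) × 0.58521^3 × 0.41479^2 = 10 × 0.2004173 × 0.17205074 = 0.344819 (base)
P(M+10) = C(5,5) × 0.58521^0 × 0.41479^5 = 1 × 1.0000 × 0.01227839 = 0.012278
Relative intensity = 0.012278 / 0.344819 × 100 = 3.56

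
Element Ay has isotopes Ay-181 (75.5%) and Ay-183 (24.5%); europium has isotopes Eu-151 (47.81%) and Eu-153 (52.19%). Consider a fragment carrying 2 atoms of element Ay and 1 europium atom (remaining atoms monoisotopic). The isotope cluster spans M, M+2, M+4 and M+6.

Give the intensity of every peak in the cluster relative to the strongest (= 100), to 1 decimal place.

Element Ay pattern (n=2): 0.570025 : 0.36995 : 0.060025
Europium pattern (n=1): 0.4781 : 0.5219
Convolve the two distributions (both contribute in 2-u steps):
  M: 0.570025×0.4781 = 0.272529
  M+2: 0.570025×0.5219 + 0.36995×0.4781 = 0.474369
  M+4: 0.36995×0.5219 + 0.060025×0.4781 = 0.221775
  M+6: 0.060025×0.5219 = 0.031327
Scale to base peak (0.474369) = 100: 57.5 : 100.0 : 46.8 : 6.6

57.5 : 100.0 : 46.8 : 6.6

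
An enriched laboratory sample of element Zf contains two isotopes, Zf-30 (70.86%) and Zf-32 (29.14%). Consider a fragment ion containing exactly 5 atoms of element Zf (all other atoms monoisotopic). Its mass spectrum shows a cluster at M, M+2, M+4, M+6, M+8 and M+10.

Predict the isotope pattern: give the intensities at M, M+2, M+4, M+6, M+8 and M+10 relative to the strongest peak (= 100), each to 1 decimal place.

48.6 : 100.0 : 82.2 : 33.8 : 7.0 : 0.6

Each Zf atom is independently Zf-30 (p = 0.7086) or Zf-32 (q = 0.2914); the cluster is the binomial expansion (p + q)^5.
P(M) = 0.7086^5 = 0.178651
P(M+2) = 5 × 0.7086^4 × 0.2914^1 = 0.367337
P(M+4) = 10 × 0.7086^3 × 0.2914^2 = 0.302122
P(M+6) = 10 × 0.7086^2 × 0.2914^3 = 0.124243
P(M+8) = 5 × 0.7086^1 × 0.2914^4 = 0.025546
P(M+10) = 0.2914^5 = 0.002101
The M+2 peak is largest (0.367337); scaling to 100 gives 48.6 : 100.0 : 82.2 : 33.8 : 7.0 : 0.6.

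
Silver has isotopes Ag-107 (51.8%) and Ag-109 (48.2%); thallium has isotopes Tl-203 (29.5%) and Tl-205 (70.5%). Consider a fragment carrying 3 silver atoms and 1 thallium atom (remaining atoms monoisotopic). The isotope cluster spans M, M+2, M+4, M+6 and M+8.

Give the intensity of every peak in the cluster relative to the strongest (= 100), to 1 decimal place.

10.8 : 55.9 : 100.0 : 75.7 : 20.8

Silver pattern (n=3): 0.13899183 : 0.3879965 : 0.3610315 : 0.11198017
Thallium pattern (n=1): 0.2950 : 0.7050
Convolve the two distributions (both contribute in 2-u steps):
  M: 0.13899183×0.2950 = 0.041003
  M+2: 0.13899183×0.7050 + 0.3879965×0.2950 = 0.212448
  M+4: 0.3879965×0.7050 + 0.3610315×0.2950 = 0.380042
  M+6: 0.3610315×0.7050 + 0.11198017×0.2950 = 0.287561
  M+8: 0.11198017×0.7050 = 0.078946
Scale to base peak (0.380042) = 100: 10.8 : 55.9 : 100.0 : 75.7 : 20.8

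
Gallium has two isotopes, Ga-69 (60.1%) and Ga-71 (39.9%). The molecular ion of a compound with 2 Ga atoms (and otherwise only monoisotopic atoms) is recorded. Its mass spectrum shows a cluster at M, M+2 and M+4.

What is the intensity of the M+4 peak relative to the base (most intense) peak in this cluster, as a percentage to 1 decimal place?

33.2%

Binomial terms of (0.601 + 0.399)^2: M 0.3612, M+2 0.4796, M+4 0.1592 → M+2 is the base peak.
P(M+2) = C(2,1) × 0.601^1 × 0.399^1 = 2 × 0.6010 × 0.3990 = 0.479598 (base)
P(M+4) = C(2,2) × 0.601^0 × 0.399^2 = 1 × 1.0000 × 0.159201 = 0.159201
Relative intensity = 0.159201 / 0.479598 × 100 = 33.2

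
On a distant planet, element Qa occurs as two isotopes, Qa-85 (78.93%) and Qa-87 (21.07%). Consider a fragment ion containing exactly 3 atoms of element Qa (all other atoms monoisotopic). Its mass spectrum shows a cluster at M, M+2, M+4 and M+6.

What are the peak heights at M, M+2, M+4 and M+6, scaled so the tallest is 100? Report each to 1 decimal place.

Expanding (0.7893 + 0.2107)^3:
P(M) = 0.7893^3 = 0.491730
P(M+2) = 3 × 0.7893^2 × 0.2107^1 = 0.393795
P(M+4) = 3 × 0.7893^1 × 0.2107^2 = 0.105122
P(M+6) = 0.2107^3 = 0.009354
The M peak is largest (0.491730); scaling to 100 gives 100.0 : 80.1 : 21.4 : 1.9.

100.0 : 80.1 : 21.4 : 1.9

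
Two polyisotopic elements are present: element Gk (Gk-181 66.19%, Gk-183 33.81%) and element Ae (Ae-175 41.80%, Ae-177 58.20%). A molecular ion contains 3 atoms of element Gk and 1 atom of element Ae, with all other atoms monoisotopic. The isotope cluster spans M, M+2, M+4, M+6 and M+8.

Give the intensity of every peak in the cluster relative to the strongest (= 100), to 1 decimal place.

Element Gk pattern (n=3): 0.28998607 : 0.44437661 : 0.22698856 : 0.03864876
Element Ae pattern (n=1): 0.4180 : 0.5820
Convolve the two distributions (both contribute in 2-u steps):
  M: 0.28998607×0.4180 = 0.121214
  M+2: 0.28998607×0.5820 + 0.44437661×0.4180 = 0.354521
  M+4: 0.44437661×0.5820 + 0.22698856×0.4180 = 0.353508
  M+6: 0.22698856×0.5820 + 0.03864876×0.4180 = 0.148263
  M+8: 0.03864876×0.5820 = 0.022494
Scale to base peak (0.354521) = 100: 34.2 : 100.0 : 99.7 : 41.8 : 6.3

34.2 : 100.0 : 99.7 : 41.8 : 6.3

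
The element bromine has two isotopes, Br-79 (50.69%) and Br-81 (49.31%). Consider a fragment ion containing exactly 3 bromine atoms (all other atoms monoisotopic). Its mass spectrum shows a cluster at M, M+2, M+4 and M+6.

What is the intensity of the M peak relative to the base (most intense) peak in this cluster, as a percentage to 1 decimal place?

34.3%

(0.5069 + 0.4931)^3 gives M 0.1302, M+2 0.3801, M+4 0.3698, M+6 0.1199; the largest is M+2.
P(M+2) = C(3,1) × 0.5069^2 × 0.4931^1 = 3 × 0.25694761 × 0.4931 = 0.380103 (base)
P(M) = C(3,0) × 0.5069^3 × 0.4931^0 = 1 × 0.13024674 × 1.0000 = 0.130247
Relative intensity = 0.130247 / 0.380103 × 100 = 34.3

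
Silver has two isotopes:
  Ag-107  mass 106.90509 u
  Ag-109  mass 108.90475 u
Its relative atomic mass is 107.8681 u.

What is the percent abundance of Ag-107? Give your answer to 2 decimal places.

51.84%

Writing the weighted mean with unknown fraction x of Ag-107:
106.90509·x + 108.90475·(1 − x) = 107.8681
(106.90509 − 108.90475)·x = 107.8681 − 108.90475
x = -1.03665 / -1.99966 = 0.51841 → 51.84% Ag-107, 48.16% Ag-109.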